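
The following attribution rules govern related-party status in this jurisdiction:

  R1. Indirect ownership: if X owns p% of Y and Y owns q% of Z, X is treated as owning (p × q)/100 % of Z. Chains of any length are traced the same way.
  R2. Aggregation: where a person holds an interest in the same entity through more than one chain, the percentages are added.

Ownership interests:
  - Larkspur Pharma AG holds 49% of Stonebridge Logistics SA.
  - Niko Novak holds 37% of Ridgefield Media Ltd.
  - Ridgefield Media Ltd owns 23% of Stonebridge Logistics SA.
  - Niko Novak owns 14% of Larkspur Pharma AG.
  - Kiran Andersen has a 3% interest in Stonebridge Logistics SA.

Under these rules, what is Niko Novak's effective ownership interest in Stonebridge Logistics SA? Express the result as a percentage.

Chain via Larkspur Pharma AG (R1): 14% × 49% = 6.86% of Stonebridge Logistics SA.
Chain via Ridgefield Media Ltd (R1): 37% × 23% = 8.51% of Stonebridge Logistics SA.
Aggregating (R2): 6.86% + 8.51% = 15.37%.

15.37%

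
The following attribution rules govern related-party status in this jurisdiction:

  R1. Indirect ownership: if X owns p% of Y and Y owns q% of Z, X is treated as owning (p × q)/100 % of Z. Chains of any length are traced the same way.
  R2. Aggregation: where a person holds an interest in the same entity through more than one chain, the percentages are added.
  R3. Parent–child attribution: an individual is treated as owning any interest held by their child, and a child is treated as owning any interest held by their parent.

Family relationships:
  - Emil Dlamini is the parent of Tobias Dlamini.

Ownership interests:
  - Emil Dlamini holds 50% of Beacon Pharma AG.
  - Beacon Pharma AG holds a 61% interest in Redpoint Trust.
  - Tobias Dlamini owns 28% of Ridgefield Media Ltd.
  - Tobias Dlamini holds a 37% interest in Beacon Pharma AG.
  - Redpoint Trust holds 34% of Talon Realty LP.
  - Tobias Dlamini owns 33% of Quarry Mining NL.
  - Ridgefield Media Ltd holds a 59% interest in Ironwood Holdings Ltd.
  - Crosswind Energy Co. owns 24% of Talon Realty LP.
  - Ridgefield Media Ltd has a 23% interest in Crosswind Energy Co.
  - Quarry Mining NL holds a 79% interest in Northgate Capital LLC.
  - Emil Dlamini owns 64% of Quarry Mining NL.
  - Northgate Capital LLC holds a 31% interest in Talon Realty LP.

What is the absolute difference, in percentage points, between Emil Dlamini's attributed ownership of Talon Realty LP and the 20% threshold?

By parent–child attribution (R3), Emil Dlamini is treated as also owning Tobias Dlamini's interest in Beacon Pharma AG, giving 50% + 37% = 87%.
By parent–child attribution (R3), Emil Dlamini is treated as also owning Tobias Dlamini's interest in Quarry Mining NL, giving 64% + 33% = 97%.
By parent–child attribution (R3), Emil Dlamini is treated as owning Tobias Dlamini's 28% interest in Ridgefield Media Ltd.
Chain via Beacon Pharma AG → Redpoint Trust (R1): 87% × 61% × 34% = 18.0438% of Talon Realty LP.
Chain via Quarry Mining NL → Northgate Capital LLC (R1): 97% × 79% × 31% = 23.7553% of Talon Realty LP.
Chain via Ridgefield Media Ltd → Crosswind Energy Co. (R1): 28% × 23% × 24% = 1.5456% of Talon Realty LP.
Aggregating (R2): 18.0438% + 23.7553% + 1.5456% = 43.3447%.
43.3447% exceeds the 20% threshold by 23.3447 percentage points.

23.3447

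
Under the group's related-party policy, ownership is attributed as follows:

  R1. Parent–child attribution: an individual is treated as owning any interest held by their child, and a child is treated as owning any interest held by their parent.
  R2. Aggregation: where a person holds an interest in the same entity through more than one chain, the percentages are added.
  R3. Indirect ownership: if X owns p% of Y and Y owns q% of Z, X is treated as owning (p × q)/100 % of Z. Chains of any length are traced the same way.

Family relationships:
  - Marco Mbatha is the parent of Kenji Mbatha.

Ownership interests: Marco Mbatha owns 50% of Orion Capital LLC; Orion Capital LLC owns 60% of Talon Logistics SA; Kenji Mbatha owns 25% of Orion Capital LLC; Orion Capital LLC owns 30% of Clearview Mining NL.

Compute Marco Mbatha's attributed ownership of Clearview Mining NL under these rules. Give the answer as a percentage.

By parent–child attribution (R1), Marco Mbatha is treated as also owning Kenji Mbatha's interest in Orion Capital LLC, giving 50% + 25% = 75%.
Chain via Orion Capital LLC (R3): 75% × 30% = 22.5% of Clearview Mining NL.

22.5%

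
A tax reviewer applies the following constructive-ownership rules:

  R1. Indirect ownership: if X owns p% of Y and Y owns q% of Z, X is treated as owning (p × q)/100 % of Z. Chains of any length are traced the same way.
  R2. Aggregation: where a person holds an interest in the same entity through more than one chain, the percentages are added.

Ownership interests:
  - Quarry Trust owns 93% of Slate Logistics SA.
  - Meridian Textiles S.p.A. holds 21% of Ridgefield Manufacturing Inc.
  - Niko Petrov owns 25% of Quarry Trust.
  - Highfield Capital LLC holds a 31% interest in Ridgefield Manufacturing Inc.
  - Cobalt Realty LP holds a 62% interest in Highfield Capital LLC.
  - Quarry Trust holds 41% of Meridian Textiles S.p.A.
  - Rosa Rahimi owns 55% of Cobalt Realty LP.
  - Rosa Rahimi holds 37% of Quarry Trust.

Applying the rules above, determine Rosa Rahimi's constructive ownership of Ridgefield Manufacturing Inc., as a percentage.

13.7567%

Chain via Cobalt Realty LP → Highfield Capital LLC (R1): 55% × 62% × 31% = 10.571% of Ridgefield Manufacturing Inc.
Chain via Quarry Trust → Meridian Textiles S.p.A. (R1): 37% × 41% × 21% = 3.1857% of Ridgefield Manufacturing Inc.
Aggregating (R2): 10.571% + 3.1857% = 13.7567%.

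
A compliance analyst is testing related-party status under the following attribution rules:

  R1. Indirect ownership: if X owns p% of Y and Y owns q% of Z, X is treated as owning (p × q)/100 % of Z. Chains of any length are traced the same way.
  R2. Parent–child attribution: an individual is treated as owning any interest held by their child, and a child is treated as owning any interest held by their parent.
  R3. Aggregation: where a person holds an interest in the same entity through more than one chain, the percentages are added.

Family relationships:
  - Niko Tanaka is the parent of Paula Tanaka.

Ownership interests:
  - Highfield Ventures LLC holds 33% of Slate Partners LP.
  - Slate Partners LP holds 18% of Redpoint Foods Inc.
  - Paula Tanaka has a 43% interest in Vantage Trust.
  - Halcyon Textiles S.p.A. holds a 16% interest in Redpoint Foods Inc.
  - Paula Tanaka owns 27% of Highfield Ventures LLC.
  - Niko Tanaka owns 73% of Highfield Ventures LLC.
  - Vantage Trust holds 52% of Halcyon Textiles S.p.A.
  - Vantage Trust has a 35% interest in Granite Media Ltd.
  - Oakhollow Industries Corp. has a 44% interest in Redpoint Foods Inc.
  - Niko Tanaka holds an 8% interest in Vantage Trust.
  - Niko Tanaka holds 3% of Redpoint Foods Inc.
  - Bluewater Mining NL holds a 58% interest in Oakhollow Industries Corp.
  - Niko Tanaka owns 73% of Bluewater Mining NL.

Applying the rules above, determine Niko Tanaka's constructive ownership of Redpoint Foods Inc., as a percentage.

By parent–child attribution (R2), Niko Tanaka is treated as also owning Paula Tanaka's interest in Highfield Ventures LLC, giving 73% + 27% = 100%.
By parent–child attribution (R2), Niko Tanaka is treated as also owning Paula Tanaka's interest in Vantage Trust, giving 8% + 43% = 51%.
Chain via Highfield Ventures LLC → Slate Partners LP (R1): 100% × 33% × 18% = 5.94% of Redpoint Foods Inc.
Chain via Bluewater Mining NL → Oakhollow Industries Corp. (R1): 73% × 58% × 44% = 18.6296% of Redpoint Foods Inc.
Chain via Vantage Trust → Halcyon Textiles S.p.A. (R1): 51% × 52% × 16% = 4.2432% of Redpoint Foods Inc.
Direct interest in Redpoint Foods Inc: 3%.
Aggregating (R3): 5.94% + 18.6296% + 4.2432% + 3% = 31.8128%.

31.8128%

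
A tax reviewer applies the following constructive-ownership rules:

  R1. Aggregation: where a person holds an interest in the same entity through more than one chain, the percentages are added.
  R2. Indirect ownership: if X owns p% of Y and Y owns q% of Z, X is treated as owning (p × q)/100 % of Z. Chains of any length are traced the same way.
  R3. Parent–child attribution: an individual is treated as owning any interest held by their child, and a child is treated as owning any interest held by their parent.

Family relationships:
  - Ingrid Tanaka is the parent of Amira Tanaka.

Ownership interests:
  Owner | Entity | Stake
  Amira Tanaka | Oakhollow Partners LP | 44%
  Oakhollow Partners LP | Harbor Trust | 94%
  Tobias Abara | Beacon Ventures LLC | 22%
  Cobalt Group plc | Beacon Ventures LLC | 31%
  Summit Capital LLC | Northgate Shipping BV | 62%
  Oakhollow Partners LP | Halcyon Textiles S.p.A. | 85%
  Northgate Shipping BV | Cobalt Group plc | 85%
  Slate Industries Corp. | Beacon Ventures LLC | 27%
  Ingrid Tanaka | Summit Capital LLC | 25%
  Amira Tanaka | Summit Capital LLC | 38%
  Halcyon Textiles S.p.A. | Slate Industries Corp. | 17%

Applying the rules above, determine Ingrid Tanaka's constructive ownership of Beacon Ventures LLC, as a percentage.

12.00897%

By parent–child attribution (R3), Ingrid Tanaka is treated as also owning Amira Tanaka's interest in Summit Capital LLC, giving 25% + 38% = 63%.
By parent–child attribution (R3), Ingrid Tanaka is treated as owning Amira Tanaka's 44% interest in Oakhollow Partners LP.
Chain via Summit Capital LLC → Northgate Shipping BV → Cobalt Group plc (R2): 63% × 62% × 85% × 31% = 10.29231% of Beacon Ventures LLC.
Chain via Oakhollow Partners LP → Halcyon Textiles S.p.A. → Slate Industries Corp. (R2): 44% × 85% × 17% × 27% = 1.71666% of Beacon Ventures LLC.
Aggregating (R1): 10.29231% + 1.71666% = 12.00897%.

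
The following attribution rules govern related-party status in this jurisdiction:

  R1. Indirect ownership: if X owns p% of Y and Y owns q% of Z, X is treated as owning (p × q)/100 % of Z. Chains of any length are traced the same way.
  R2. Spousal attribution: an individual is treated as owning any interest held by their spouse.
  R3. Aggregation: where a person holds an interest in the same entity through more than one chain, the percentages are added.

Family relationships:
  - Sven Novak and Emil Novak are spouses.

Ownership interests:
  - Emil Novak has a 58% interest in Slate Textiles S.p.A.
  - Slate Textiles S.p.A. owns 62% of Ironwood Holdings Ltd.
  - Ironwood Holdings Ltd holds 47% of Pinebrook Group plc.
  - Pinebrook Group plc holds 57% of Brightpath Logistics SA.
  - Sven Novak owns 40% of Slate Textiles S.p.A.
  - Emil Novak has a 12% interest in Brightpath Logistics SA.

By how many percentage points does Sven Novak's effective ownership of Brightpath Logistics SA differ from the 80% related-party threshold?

51.722396

By spousal attribution (R2), Sven Novak is treated as also owning Emil Novak's interest in Slate Textiles S.p.A, giving 40% + 58% = 98%.
By spousal attribution (R2), Sven Novak is treated as owning Emil Novak's 12% interest in Brightpath Logistics SA.
Chain via Slate Textiles S.p.A. → Ironwood Holdings Ltd → Pinebrook Group plc (R1): 98% × 62% × 47% × 57% = 16.277604% of Brightpath Logistics SA.
Direct interest in Brightpath Logistics SA: 12%.
Aggregating (R3): 16.277604% + 12% = 28.277604%.
28.277604% falls short of the 80% threshold by 51.722396 percentage points.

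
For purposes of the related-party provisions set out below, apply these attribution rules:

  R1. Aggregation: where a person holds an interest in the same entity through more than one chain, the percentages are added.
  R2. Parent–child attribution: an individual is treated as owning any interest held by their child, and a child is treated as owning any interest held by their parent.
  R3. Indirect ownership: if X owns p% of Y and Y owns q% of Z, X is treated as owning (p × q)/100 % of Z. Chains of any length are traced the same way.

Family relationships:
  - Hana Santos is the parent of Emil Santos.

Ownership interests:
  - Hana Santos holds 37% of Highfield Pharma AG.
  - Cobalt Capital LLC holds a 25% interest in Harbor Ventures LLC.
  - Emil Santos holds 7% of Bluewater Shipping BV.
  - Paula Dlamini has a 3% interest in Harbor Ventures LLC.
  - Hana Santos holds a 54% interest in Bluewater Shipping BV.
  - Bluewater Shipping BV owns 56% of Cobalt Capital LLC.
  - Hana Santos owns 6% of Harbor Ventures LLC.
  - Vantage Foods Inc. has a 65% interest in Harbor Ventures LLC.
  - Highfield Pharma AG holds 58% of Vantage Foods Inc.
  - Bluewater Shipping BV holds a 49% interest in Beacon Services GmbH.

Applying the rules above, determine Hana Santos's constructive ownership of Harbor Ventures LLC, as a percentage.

By parent–child attribution (R2), Hana Santos is treated as also owning Emil Santos's interest in Bluewater Shipping BV, giving 54% + 7% = 61%.
Chain via Highfield Pharma AG → Vantage Foods Inc. (R3): 37% × 58% × 65% = 13.949% of Harbor Ventures LLC.
Chain via Bluewater Shipping BV → Cobalt Capital LLC (R3): 61% × 56% × 25% = 8.54% of Harbor Ventures LLC.
Direct interest in Harbor Ventures LLC: 6%.
Aggregating (R1): 13.949% + 8.54% + 6% = 28.489%.

28.489%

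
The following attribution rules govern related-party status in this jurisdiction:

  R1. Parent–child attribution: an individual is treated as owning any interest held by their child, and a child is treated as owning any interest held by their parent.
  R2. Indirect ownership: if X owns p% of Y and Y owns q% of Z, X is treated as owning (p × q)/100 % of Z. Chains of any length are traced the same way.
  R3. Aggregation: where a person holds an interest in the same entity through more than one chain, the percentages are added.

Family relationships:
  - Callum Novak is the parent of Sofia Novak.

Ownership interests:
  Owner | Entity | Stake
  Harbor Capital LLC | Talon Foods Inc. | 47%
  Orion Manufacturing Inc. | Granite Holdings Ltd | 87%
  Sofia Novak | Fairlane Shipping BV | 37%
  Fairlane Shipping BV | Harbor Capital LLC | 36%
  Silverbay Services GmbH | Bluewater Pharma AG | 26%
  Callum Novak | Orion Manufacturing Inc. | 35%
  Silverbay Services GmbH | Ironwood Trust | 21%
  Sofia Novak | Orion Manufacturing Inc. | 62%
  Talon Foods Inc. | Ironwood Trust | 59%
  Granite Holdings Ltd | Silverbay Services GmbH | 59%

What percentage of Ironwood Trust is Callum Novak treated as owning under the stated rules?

By parent–child attribution (R1), Callum Novak is treated as also owning Sofia Novak's interest in Orion Manufacturing Inc, giving 35% + 62% = 97%.
By parent–child attribution (R1), Callum Novak is treated as owning Sofia Novak's 37% interest in Fairlane Shipping BV.
Chain via Orion Manufacturing Inc. → Granite Holdings Ltd → Silverbay Services GmbH (R2): 97% × 87% × 59% × 21% = 10.455921% of Ironwood Trust.
Chain via Fairlane Shipping BV → Harbor Capital LLC → Talon Foods Inc. (R2): 37% × 36% × 47% × 59% = 3.693636% of Ironwood Trust.
Aggregating (R3): 10.455921% + 3.693636% = 14.149557%.

14.149557%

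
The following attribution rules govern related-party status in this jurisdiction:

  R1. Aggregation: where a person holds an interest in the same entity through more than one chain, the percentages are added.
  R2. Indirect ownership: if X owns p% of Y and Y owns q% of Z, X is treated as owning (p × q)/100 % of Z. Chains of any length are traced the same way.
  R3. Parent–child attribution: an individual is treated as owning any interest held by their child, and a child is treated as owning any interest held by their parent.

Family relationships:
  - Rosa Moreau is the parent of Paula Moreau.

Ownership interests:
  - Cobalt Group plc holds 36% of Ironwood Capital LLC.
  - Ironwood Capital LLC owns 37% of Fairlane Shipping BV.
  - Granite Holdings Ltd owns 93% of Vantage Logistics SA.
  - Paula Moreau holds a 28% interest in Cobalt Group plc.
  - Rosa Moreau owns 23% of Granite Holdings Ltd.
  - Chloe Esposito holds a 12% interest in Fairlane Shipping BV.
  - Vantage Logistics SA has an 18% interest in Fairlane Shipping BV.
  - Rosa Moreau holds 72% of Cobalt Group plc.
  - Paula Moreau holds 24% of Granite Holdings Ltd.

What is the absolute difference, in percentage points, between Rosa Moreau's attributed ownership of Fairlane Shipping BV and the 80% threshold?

58.8122

By parent–child attribution (R3), Rosa Moreau is treated as also owning Paula Moreau's interest in Cobalt Group plc, giving 72% + 28% = 100%.
By parent–child attribution (R3), Rosa Moreau is treated as also owning Paula Moreau's interest in Granite Holdings Ltd, giving 23% + 24% = 47%.
Chain via Cobalt Group plc → Ironwood Capital LLC (R2): 100% × 36% × 37% = 13.32% of Fairlane Shipping BV.
Chain via Granite Holdings Ltd → Vantage Logistics SA (R2): 47% × 93% × 18% = 7.8678% of Fairlane Shipping BV.
Aggregating (R1): 13.32% + 7.8678% = 21.1878%.
21.1878% falls short of the 80% threshold by 58.8122 percentage points.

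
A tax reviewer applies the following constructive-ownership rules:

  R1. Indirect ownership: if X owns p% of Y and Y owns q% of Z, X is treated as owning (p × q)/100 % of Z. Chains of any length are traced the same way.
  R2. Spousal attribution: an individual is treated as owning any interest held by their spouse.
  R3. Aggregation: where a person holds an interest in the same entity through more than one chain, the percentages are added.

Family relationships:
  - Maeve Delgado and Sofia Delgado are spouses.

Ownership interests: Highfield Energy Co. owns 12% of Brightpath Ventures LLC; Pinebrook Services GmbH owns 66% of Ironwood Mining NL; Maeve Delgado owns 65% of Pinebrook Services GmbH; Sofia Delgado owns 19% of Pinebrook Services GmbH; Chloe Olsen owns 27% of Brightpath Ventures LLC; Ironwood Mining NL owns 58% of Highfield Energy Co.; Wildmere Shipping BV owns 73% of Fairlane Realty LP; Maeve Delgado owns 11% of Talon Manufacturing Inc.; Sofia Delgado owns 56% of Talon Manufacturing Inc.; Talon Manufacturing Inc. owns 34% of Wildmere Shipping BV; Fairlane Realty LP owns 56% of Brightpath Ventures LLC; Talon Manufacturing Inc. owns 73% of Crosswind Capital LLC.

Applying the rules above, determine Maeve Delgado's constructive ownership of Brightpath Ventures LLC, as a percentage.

By spousal attribution (R2), Maeve Delgado is treated as also owning Sofia Delgado's interest in Talon Manufacturing Inc, giving 11% + 56% = 67%.
By spousal attribution (R2), Maeve Delgado is treated as also owning Sofia Delgado's interest in Pinebrook Services GmbH, giving 65% + 19% = 84%.
Chain via Talon Manufacturing Inc. → Wildmere Shipping BV → Fairlane Realty LP (R1): 67% × 34% × 73% × 56% = 9.312464% of Brightpath Ventures LLC.
Chain via Pinebrook Services GmbH → Ironwood Mining NL → Highfield Energy Co. (R1): 84% × 66% × 58% × 12% = 3.858624% of Brightpath Ventures LLC.
Aggregating (R3): 9.312464% + 3.858624% = 13.171088%.

13.171088%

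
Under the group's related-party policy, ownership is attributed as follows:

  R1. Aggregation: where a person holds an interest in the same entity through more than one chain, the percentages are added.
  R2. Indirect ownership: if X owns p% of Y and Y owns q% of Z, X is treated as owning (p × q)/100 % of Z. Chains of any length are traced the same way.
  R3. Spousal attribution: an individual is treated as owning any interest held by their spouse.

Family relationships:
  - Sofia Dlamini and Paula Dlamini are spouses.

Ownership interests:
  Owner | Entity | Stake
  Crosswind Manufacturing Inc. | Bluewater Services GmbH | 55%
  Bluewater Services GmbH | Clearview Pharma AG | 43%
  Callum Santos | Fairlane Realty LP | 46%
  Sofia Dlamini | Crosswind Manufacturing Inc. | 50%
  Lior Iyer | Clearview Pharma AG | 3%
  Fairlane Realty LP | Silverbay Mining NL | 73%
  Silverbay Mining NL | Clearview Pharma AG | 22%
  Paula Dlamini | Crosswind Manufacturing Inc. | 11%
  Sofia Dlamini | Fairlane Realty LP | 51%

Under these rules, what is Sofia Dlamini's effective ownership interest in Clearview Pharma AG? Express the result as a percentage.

22.6171%

By spousal attribution (R3), Sofia Dlamini is treated as also owning Paula Dlamini's interest in Crosswind Manufacturing Inc, giving 50% + 11% = 61%.
Chain via Fairlane Realty LP → Silverbay Mining NL (R2): 51% × 73% × 22% = 8.1906% of Clearview Pharma AG.
Chain via Crosswind Manufacturing Inc. → Bluewater Services GmbH (R2): 61% × 55% × 43% = 14.4265% of Clearview Pharma AG.
Aggregating (R1): 8.1906% + 14.4265% = 22.6171%.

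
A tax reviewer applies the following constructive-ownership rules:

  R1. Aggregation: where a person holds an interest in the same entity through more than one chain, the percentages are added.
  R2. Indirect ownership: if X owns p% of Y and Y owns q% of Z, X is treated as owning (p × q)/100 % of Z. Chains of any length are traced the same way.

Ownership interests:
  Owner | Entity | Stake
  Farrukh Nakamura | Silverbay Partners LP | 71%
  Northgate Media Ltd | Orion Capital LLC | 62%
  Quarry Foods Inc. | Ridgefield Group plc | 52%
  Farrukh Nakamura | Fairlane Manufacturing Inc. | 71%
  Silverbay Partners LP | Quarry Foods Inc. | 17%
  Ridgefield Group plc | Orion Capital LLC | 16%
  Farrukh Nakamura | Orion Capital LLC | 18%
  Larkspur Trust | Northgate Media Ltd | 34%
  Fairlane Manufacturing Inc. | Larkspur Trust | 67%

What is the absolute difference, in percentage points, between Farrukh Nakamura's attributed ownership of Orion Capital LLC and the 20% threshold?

9.03198

Chain via Silverbay Partners LP → Quarry Foods Inc. → Ridgefield Group plc (R2): 71% × 17% × 52% × 16% = 1.004224% of Orion Capital LLC.
Chain via Fairlane Manufacturing Inc. → Larkspur Trust → Northgate Media Ltd (R2): 71% × 67% × 34% × 62% = 10.027756% of Orion Capital LLC.
Direct interest in Orion Capital LLC: 18%.
Aggregating (R1): 1.004224% + 10.027756% + 18% = 29.03198%.
29.03198% exceeds the 20% threshold by 9.03198 percentage points.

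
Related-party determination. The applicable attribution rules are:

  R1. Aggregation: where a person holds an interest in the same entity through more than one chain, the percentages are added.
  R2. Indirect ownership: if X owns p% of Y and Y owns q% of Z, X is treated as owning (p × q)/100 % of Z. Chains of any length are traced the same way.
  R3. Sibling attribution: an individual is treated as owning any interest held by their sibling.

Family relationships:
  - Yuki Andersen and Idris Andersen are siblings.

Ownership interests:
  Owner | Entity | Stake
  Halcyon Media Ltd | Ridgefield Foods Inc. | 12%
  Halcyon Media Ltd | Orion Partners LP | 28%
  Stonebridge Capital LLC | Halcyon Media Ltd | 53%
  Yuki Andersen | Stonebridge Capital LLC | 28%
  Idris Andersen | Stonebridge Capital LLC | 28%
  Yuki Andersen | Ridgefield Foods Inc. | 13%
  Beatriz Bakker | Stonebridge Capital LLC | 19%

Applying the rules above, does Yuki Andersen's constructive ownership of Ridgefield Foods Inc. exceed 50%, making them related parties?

By sibling attribution (R3), Yuki Andersen is treated as also owning Idris Andersen's interest in Stonebridge Capital LLC, giving 28% + 28% = 56%.
Chain via Stonebridge Capital LLC → Halcyon Media Ltd (R2): 56% × 53% × 12% = 3.5616% of Ridgefield Foods Inc.
Direct interest in Ridgefield Foods Inc: 13%.
Aggregating (R1): 3.5616% + 13% = 16.5616%.
16.5616% does not exceed the 50% threshold, so Yuki is not a related party to Ridgefield Foods Inc.

No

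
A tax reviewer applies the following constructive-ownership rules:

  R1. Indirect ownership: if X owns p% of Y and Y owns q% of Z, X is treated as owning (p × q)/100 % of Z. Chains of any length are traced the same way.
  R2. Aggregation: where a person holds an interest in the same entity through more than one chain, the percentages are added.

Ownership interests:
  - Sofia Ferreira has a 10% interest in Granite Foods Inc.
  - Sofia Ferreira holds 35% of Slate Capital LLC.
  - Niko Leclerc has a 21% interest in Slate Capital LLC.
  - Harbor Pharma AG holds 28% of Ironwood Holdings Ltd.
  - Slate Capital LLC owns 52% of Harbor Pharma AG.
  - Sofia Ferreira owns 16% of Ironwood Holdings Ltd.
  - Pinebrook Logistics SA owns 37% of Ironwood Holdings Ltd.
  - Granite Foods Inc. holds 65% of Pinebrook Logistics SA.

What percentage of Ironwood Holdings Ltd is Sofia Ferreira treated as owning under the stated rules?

Chain via Slate Capital LLC → Harbor Pharma AG (R1): 35% × 52% × 28% = 5.096% of Ironwood Holdings Ltd.
Chain via Granite Foods Inc. → Pinebrook Logistics SA (R1): 10% × 65% × 37% = 2.405% of Ironwood Holdings Ltd.
Direct interest in Ironwood Holdings Ltd: 16%.
Aggregating (R2): 5.096% + 2.405% + 16% = 23.501%.

23.501%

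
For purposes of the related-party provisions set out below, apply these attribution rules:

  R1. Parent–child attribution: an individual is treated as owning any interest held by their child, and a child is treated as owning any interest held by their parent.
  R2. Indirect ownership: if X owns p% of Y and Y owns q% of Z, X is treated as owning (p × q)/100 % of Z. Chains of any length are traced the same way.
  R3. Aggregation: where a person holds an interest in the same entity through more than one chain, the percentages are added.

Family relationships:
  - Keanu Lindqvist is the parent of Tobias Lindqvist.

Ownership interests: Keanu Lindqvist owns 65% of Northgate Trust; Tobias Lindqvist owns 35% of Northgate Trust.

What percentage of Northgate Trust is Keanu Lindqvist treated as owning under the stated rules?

100%

By parent–child attribution (R1), Keanu Lindqvist is treated as also owning Tobias Lindqvist's interest in Northgate Trust, giving 65% + 35% = 100%.
Direct interest in Northgate Trust: 100%.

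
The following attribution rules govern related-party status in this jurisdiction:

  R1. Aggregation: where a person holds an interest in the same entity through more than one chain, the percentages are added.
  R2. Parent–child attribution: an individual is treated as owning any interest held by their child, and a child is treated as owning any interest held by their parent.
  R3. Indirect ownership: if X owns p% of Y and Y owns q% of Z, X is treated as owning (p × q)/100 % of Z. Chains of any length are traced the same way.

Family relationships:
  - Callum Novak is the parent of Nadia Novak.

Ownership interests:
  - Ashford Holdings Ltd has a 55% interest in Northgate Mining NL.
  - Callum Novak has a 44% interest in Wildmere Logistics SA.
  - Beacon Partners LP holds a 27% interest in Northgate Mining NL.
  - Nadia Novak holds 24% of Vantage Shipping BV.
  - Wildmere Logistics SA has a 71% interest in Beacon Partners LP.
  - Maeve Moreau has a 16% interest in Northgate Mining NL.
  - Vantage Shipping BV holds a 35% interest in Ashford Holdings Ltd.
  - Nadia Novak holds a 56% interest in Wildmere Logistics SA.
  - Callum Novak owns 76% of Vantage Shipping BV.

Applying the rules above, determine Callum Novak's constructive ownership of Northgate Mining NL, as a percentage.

38.42%

By parent–child attribution (R2), Callum Novak is treated as also owning Nadia Novak's interest in Vantage Shipping BV, giving 76% + 24% = 100%.
By parent–child attribution (R2), Callum Novak is treated as also owning Nadia Novak's interest in Wildmere Logistics SA, giving 44% + 56% = 100%.
Chain via Vantage Shipping BV → Ashford Holdings Ltd (R3): 100% × 35% × 55% = 19.25% of Northgate Mining NL.
Chain via Wildmere Logistics SA → Beacon Partners LP (R3): 100% × 71% × 27% = 19.17% of Northgate Mining NL.
Aggregating (R1): 19.25% + 19.17% = 38.42%.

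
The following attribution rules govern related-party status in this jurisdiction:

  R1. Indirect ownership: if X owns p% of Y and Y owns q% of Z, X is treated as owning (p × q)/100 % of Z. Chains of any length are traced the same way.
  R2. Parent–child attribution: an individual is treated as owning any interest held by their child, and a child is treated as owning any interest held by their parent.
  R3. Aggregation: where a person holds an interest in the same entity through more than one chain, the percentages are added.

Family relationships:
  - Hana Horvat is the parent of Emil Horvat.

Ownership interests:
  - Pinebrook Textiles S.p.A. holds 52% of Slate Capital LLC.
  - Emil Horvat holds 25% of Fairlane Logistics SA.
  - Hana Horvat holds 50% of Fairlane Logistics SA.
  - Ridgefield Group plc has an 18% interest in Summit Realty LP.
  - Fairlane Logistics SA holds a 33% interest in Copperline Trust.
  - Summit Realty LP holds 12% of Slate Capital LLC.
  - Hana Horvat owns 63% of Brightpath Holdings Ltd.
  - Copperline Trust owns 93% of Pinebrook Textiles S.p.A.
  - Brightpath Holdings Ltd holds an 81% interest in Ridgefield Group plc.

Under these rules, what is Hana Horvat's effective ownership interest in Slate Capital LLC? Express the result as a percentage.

13.071348%

By parent–child attribution (R2), Hana Horvat is treated as also owning Emil Horvat's interest in Fairlane Logistics SA, giving 50% + 25% = 75%.
Chain via Fairlane Logistics SA → Copperline Trust → Pinebrook Textiles S.p.A. (R1): 75% × 33% × 93% × 52% = 11.9691% of Slate Capital LLC.
Chain via Brightpath Holdings Ltd → Ridgefield Group plc → Summit Realty LP (R1): 63% × 81% × 18% × 12% = 1.102248% of Slate Capital LLC.
Aggregating (R3): 11.9691% + 1.102248% = 13.071348%.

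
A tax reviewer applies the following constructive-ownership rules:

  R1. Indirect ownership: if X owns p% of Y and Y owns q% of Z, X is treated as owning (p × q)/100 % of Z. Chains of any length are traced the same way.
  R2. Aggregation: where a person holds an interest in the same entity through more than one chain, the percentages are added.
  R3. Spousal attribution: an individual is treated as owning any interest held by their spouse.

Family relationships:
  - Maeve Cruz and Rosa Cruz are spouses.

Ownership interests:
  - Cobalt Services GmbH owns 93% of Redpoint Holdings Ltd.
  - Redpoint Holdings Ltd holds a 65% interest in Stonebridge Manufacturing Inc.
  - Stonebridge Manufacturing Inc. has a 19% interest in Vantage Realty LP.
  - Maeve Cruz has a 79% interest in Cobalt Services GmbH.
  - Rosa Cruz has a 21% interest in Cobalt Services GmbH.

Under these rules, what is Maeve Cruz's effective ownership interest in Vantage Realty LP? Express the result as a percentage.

By spousal attribution (R3), Maeve Cruz is treated as also owning Rosa Cruz's interest in Cobalt Services GmbH, giving 79% + 21% = 100%.
Chain via Cobalt Services GmbH → Redpoint Holdings Ltd → Stonebridge Manufacturing Inc. (R1): 100% × 93% × 65% × 19% = 11.4855% of Vantage Realty LP.

11.4855%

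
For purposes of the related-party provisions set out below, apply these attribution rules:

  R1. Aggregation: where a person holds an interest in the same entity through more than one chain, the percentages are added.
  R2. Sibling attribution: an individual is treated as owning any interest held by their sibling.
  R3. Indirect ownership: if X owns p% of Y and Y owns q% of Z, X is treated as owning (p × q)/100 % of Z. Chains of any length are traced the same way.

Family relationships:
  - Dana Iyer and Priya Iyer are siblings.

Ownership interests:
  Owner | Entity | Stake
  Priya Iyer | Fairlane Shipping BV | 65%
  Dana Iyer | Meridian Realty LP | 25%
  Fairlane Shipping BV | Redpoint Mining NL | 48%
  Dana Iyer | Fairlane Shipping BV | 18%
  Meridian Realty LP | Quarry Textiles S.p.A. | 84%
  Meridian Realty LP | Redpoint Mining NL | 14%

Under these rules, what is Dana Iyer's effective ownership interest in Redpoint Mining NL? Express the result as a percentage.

43.34%

By sibling attribution (R2), Dana Iyer is treated as also owning Priya Iyer's interest in Fairlane Shipping BV, giving 18% + 65% = 83%.
Chain via Meridian Realty LP (R3): 25% × 14% = 3.5% of Redpoint Mining NL.
Chain via Fairlane Shipping BV (R3): 83% × 48% = 39.84% of Redpoint Mining NL.
Aggregating (R1): 3.5% + 39.84% = 43.34%.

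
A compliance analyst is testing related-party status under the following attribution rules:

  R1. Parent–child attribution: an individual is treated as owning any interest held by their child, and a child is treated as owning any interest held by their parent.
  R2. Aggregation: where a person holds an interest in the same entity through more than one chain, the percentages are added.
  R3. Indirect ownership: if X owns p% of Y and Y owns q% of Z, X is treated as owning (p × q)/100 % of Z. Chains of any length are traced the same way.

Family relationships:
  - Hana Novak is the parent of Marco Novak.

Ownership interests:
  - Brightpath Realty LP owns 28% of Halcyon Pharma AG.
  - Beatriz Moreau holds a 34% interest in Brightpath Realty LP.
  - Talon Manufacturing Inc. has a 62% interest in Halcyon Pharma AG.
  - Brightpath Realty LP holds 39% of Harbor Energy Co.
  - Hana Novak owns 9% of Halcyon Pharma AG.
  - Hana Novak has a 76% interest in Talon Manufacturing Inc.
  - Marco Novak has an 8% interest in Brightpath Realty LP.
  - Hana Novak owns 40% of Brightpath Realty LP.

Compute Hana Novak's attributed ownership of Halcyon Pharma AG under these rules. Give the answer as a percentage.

69.56%

By parent–child attribution (R1), Hana Novak is treated as also owning Marco Novak's interest in Brightpath Realty LP, giving 40% + 8% = 48%.
Chain via Talon Manufacturing Inc. (R3): 76% × 62% = 47.12% of Halcyon Pharma AG.
Chain via Brightpath Realty LP (R3): 48% × 28% = 13.44% of Halcyon Pharma AG.
Direct interest in Halcyon Pharma AG: 9%.
Aggregating (R2): 47.12% + 13.44% + 9% = 69.56%.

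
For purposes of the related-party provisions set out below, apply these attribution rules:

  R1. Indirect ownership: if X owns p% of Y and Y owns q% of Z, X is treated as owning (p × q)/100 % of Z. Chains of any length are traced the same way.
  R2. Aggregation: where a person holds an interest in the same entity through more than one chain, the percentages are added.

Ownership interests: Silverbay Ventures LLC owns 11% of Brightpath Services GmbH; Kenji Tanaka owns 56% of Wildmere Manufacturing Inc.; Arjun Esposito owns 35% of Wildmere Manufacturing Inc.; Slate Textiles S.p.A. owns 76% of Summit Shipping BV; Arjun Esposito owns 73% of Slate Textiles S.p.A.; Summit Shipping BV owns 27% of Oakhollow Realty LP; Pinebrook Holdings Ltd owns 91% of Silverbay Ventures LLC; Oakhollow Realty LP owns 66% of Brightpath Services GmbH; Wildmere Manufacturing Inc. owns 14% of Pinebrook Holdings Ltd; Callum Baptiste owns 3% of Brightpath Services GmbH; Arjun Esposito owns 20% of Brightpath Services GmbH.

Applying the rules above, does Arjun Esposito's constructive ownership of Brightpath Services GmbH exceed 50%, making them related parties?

No

Chain via Wildmere Manufacturing Inc. → Pinebrook Holdings Ltd → Silverbay Ventures LLC (R1): 35% × 14% × 91% × 11% = 0.49049% of Brightpath Services GmbH.
Chain via Slate Textiles S.p.A. → Summit Shipping BV → Oakhollow Realty LP (R1): 73% × 76% × 27% × 66% = 9.886536% of Brightpath Services GmbH.
Direct interest in Brightpath Services GmbH: 20%.
Aggregating (R2): 0.49049% + 9.886536% + 20% = 30.377026%.
30.377026% does not exceed the 50% threshold, so Arjun is not a related party to Brightpath Services GmbH.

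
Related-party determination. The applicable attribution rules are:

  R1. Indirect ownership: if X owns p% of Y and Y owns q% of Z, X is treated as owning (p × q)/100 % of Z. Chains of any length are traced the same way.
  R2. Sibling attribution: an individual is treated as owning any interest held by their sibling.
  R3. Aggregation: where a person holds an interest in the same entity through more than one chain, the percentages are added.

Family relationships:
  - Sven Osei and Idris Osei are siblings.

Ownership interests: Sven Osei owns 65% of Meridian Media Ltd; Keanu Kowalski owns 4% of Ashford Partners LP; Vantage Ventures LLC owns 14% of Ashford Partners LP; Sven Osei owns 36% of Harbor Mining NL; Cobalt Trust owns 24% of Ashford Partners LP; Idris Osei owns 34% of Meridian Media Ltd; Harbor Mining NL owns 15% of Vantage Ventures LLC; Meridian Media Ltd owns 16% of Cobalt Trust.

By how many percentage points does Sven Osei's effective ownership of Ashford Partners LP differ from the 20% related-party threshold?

15.4424

By sibling attribution (R2), Sven Osei is treated as also owning Idris Osei's interest in Meridian Media Ltd, giving 65% + 34% = 99%.
Chain via Meridian Media Ltd → Cobalt Trust (R1): 99% × 16% × 24% = 3.8016% of Ashford Partners LP.
Chain via Harbor Mining NL → Vantage Ventures LLC (R1): 36% × 15% × 14% = 0.756% of Ashford Partners LP.
Aggregating (R3): 3.8016% + 0.756% = 4.5576%.
4.5576% falls short of the 20% threshold by 15.4424 percentage points.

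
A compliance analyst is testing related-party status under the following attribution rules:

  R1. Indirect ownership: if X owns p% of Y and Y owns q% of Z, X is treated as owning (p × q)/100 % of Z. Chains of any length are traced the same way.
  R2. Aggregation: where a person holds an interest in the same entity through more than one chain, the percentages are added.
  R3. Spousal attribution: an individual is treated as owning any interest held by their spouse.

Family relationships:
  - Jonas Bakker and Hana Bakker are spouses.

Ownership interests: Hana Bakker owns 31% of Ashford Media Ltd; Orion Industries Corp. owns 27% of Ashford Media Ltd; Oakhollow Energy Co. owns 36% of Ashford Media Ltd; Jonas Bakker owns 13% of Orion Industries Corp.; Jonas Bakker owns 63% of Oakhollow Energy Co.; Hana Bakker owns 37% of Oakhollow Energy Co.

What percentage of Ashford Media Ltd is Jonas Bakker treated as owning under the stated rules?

By spousal attribution (R3), Jonas Bakker is treated as also owning Hana Bakker's interest in Oakhollow Energy Co, giving 63% + 37% = 100%.
By spousal attribution (R3), Jonas Bakker is treated as owning Hana Bakker's 31% interest in Ashford Media Ltd.
Chain via Orion Industries Corp. (R1): 13% × 27% = 3.51% of Ashford Media Ltd.
Chain via Oakhollow Energy Co. (R1): 100% × 36% = 36% of Ashford Media Ltd.
Direct interest in Ashford Media Ltd: 31%.
Aggregating (R2): 3.51% + 36% + 31% = 70.51%.

70.51%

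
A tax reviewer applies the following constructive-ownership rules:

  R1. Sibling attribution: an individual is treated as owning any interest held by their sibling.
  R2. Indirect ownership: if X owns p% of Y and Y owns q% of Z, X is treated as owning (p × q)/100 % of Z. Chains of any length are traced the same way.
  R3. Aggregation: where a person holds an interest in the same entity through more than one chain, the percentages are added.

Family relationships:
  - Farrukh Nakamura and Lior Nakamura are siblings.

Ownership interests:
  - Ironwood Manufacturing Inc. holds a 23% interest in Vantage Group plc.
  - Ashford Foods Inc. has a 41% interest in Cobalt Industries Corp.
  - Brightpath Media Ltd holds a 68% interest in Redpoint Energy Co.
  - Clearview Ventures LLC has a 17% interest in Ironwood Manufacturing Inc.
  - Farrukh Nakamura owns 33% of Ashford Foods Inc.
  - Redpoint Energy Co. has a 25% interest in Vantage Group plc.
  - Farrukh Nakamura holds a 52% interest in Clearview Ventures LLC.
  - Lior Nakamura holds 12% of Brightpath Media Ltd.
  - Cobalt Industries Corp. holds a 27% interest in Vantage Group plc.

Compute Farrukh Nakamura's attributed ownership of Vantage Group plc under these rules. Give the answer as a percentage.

7.7263%

By sibling attribution (R1), Farrukh Nakamura is treated as owning Lior Nakamura's 12% interest in Brightpath Media Ltd.
Chain via Ashford Foods Inc. → Cobalt Industries Corp. (R2): 33% × 41% × 27% = 3.6531% of Vantage Group plc.
Chain via Clearview Ventures LLC → Ironwood Manufacturing Inc. (R2): 52% × 17% × 23% = 2.0332% of Vantage Group plc.
Chain via Brightpath Media Ltd → Redpoint Energy Co. (R2): 12% × 68% × 25% = 2.04% of Vantage Group plc.
Aggregating (R3): 3.6531% + 2.0332% + 2.04% = 7.7263%.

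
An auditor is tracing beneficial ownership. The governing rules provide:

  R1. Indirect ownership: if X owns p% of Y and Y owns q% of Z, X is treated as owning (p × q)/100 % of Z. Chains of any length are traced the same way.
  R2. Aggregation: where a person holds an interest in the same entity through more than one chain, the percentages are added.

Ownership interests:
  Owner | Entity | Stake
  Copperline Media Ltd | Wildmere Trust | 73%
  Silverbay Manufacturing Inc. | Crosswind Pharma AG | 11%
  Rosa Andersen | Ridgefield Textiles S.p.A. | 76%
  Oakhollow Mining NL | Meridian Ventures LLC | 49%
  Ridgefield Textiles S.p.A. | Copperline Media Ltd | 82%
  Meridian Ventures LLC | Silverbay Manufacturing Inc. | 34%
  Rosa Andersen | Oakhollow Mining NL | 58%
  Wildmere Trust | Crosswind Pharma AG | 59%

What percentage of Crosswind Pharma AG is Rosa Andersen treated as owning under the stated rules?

Chain via Ridgefield Textiles S.p.A. → Copperline Media Ltd → Wildmere Trust (R1): 76% × 82% × 73% × 59% = 26.841224% of Crosswind Pharma AG.
Chain via Oakhollow Mining NL → Meridian Ventures LLC → Silverbay Manufacturing Inc. (R1): 58% × 49% × 34% × 11% = 1.062908% of Crosswind Pharma AG.
Aggregating (R2): 26.841224% + 1.062908% = 27.904132%.

27.904132%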